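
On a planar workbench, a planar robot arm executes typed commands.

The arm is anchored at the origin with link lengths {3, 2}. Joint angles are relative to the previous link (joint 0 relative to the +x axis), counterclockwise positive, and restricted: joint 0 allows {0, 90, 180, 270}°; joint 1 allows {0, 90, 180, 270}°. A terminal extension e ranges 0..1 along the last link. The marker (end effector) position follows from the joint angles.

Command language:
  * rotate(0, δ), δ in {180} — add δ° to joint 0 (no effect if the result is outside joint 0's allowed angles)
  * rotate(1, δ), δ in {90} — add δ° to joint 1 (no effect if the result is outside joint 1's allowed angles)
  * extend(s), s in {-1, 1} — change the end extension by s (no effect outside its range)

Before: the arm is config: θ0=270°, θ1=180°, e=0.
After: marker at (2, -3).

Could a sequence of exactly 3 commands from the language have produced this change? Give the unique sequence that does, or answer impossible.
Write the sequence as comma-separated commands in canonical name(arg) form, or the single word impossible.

rotate(1, 90), rotate(1, 90), rotate(1, 90)

from: config: θ0=270°, θ1=180°, e=0
1. rotate(1, 90) → config: θ0=270°, θ1=270°, e=0
2. rotate(1, 90) → config: θ0=270°, θ1=0°, e=0
3. rotate(1, 90) → config: θ0=270°, θ1=90°, e=0
no rival 3-sequence matches.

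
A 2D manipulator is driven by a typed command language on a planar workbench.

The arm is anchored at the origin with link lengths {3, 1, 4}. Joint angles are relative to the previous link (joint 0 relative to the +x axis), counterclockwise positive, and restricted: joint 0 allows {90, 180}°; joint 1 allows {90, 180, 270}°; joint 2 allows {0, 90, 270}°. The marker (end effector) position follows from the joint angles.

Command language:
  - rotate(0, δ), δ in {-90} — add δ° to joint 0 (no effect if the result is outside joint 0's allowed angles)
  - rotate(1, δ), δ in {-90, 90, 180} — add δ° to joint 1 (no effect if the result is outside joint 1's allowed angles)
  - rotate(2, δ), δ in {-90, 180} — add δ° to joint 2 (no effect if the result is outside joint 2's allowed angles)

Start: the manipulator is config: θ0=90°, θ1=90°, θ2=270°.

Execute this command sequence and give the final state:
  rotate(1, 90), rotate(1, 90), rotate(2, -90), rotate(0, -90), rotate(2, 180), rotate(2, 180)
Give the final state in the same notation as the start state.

config: θ0=90°, θ1=270°, θ2=270°

t0: config: θ0=90°, θ1=90°, θ2=270°
step 1 (rotate(1, 90)): config: θ0=90°, θ1=180°, θ2=270°
step 2 (rotate(1, 90)): config: θ0=90°, θ1=270°, θ2=270°
step 3 (rotate(2, -90)): config: θ0=90°, θ1=270°, θ2=270°
step 4 (rotate(0, -90)): config: θ0=90°, θ1=270°, θ2=270°
step 5 (rotate(2, 180)): config: θ0=90°, θ1=270°, θ2=90°
step 6 (rotate(2, 180)): config: θ0=90°, θ1=270°, θ2=270°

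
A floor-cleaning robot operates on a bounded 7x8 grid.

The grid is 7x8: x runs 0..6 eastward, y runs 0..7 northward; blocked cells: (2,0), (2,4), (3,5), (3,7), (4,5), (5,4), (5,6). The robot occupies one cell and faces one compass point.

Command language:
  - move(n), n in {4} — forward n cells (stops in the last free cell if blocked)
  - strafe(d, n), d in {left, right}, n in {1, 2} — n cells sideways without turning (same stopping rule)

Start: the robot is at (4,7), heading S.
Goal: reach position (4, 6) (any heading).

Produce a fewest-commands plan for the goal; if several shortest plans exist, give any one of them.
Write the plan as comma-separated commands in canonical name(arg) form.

initial: at (4,7), heading S
step 1 (move(4)): at (4,6), heading S
no 0-step plan works, so 1 is optimal.

move(4)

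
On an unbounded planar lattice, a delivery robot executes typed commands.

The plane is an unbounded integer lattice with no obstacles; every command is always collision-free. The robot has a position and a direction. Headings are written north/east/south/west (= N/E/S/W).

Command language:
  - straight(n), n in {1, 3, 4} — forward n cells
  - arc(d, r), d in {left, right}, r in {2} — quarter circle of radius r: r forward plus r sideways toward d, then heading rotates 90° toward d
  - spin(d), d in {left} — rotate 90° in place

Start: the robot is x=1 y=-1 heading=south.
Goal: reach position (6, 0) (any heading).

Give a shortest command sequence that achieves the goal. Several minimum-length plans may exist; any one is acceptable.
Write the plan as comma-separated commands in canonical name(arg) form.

straight(1), spin(left), straight(3), arc(left, 2)

start: x=1 y=-1 heading=south
step 1 (straight(1)): x=1 y=-2 heading=south
step 2 (spin(left)): x=1 y=-2 heading=east
step 3 (straight(3)): x=4 y=-2 heading=east
step 4 (arc(left, 2)): x=6 y=0 heading=north
no 3-step plan works, so 4 is optimal.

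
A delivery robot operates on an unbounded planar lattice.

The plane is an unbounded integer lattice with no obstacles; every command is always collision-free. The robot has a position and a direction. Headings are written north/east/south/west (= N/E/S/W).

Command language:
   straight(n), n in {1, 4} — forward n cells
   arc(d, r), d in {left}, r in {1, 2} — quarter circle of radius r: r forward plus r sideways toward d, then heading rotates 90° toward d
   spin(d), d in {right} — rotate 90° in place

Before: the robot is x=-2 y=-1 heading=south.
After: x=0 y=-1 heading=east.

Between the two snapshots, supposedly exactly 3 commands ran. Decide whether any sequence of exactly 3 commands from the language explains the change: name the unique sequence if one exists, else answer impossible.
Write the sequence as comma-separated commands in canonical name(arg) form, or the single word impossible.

arc(left, 1), arc(left, 1), spin(right)

key: order matters: swapping arc(left, 1) and spin(right) lands elsewhere
start: x=-2 y=-1 heading=south
t=1 arc(left, 1) ⇒ x=-1 y=-2 heading=east
t=2 arc(left, 1) ⇒ x=0 y=-1 heading=north
t=3 spin(right) ⇒ x=0 y=-1 heading=east
no rival 3-sequence matches.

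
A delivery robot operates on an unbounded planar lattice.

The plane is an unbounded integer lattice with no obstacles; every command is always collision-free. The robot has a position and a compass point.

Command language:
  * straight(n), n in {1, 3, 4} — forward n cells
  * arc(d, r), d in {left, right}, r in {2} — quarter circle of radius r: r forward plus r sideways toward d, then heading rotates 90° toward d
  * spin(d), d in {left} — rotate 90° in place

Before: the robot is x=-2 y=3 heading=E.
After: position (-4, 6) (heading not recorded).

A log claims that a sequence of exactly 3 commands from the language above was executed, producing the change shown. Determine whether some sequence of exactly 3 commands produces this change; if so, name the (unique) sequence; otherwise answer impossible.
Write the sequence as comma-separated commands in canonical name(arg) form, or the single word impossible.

spin(left), straight(1), arc(left, 2)

key: order matters: swapping spin(left) and arc(left, 2) lands elsewhere
t0: x=-2 y=3 heading=E
[1] after spin(left): x=-2 y=3 heading=N
[2] after straight(1): x=-2 y=4 heading=N
[3] after arc(left, 2): x=-4 y=6 heading=W
all 216 alternatives checked — unique.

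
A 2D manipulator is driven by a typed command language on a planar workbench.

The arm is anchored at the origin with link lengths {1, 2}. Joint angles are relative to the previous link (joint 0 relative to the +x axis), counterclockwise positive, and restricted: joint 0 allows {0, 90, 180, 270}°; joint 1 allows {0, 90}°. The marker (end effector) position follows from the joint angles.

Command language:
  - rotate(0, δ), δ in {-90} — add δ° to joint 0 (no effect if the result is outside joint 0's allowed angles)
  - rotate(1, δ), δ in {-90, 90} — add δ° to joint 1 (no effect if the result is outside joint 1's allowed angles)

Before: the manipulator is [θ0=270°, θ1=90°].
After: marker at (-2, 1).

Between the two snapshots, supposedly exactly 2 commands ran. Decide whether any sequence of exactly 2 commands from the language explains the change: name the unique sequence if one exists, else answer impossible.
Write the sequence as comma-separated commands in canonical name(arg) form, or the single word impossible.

rotate(0, -90), rotate(0, -90)

start: [θ0=270°, θ1=90°]
step 1 (rotate(0, -90)): [θ0=180°, θ1=90°]
step 2 (rotate(0, -90)): [θ0=90°, θ1=90°]
all 9 alternatives checked — unique.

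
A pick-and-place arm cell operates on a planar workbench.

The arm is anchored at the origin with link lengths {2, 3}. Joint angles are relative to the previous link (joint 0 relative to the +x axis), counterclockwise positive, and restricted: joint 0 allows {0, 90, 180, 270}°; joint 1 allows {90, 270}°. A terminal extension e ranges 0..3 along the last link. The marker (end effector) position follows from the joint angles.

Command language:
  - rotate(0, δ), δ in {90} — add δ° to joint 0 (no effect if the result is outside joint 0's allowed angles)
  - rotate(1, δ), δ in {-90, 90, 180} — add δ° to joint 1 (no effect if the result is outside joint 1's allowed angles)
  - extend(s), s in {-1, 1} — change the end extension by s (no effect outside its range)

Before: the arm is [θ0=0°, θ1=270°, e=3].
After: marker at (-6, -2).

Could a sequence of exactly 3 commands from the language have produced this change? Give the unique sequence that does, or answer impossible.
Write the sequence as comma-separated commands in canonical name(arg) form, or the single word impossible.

rotate(0, 90), rotate(0, 90), rotate(0, 90)

from: [θ0=0°, θ1=270°, e=3]
1. rotate(0, 90) → [θ0=90°, θ1=270°, e=3]
2. rotate(0, 90) → [θ0=180°, θ1=270°, e=3]
3. rotate(0, 90) → [θ0=270°, θ1=270°, e=3]
all 216 alternatives checked — unique.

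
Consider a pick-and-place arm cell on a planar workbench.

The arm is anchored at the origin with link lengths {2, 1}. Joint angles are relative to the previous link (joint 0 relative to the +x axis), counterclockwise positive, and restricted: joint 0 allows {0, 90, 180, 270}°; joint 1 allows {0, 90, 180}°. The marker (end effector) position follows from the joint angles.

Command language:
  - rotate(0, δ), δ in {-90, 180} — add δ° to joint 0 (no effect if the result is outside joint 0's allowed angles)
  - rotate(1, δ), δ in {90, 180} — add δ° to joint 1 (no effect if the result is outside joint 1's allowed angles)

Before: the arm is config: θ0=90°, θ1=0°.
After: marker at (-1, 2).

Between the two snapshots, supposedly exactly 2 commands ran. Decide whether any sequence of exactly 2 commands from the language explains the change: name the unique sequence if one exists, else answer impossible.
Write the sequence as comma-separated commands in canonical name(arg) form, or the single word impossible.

key: running rotate(1, 180) before rotate(1, 90) would end elsewhere — order is forced
begin: config: θ0=90°, θ1=0°
[1] after rotate(1, 90): config: θ0=90°, θ1=90°
[2] after rotate(1, 180): config: θ0=90°, θ1=90°
no other 2-command option fits: unique.

rotate(1, 90), rotate(1, 180)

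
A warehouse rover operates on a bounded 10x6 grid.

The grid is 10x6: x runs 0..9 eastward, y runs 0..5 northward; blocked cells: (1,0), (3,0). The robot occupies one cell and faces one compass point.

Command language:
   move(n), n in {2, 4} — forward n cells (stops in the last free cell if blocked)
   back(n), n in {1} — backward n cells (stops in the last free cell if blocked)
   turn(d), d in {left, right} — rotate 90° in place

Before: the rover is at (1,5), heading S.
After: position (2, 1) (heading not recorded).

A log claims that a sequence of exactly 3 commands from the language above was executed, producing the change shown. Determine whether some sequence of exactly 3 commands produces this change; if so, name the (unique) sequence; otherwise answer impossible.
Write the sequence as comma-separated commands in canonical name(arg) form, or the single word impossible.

move(4), turn(right), back(1)

key: order matters: swapping move(4) and back(1) lands elsewhere
from: at (1,5), heading S
1. move(4) → at (1,1), heading S
2. turn(right) → at (1,1), heading W
3. back(1) → at (2,1), heading W
no other 3-command option fits: unique.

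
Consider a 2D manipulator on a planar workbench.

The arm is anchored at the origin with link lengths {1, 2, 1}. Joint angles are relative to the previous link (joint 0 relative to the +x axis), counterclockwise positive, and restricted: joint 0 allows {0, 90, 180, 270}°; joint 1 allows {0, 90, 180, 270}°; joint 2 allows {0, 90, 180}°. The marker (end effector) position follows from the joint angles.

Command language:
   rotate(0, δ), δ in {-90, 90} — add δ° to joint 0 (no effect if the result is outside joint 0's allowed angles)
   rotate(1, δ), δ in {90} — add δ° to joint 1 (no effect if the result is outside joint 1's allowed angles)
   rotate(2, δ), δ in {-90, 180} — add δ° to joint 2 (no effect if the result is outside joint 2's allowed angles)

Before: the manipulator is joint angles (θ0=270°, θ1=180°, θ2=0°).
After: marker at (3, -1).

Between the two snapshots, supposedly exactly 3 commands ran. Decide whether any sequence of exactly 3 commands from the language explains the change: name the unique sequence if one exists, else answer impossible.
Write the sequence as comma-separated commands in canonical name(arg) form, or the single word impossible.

rotate(1, 90), rotate(1, 90), rotate(1, 90)

t0: joint angles (θ0=270°, θ1=180°, θ2=0°)
1. rotate(1, 90) → joint angles (θ0=270°, θ1=270°, θ2=0°)
2. rotate(1, 90) → joint angles (θ0=270°, θ1=0°, θ2=0°)
3. rotate(1, 90) → joint angles (θ0=270°, θ1=90°, θ2=0°)
no rival 3-sequence matches.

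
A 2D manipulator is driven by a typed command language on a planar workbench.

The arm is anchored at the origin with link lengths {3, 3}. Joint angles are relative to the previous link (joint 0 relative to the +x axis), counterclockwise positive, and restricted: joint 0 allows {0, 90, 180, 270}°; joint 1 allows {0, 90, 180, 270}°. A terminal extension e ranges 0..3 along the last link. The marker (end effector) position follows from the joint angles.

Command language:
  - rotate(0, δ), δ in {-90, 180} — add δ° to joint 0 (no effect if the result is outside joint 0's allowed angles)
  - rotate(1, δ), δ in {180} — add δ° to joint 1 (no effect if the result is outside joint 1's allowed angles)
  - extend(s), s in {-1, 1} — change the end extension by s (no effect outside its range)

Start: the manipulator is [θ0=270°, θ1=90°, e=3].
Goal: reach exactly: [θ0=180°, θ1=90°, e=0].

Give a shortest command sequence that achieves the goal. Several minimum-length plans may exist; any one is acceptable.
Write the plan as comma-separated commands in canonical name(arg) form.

initial: [θ0=270°, θ1=90°, e=3]
t=1 rotate(0, -90) ⇒ [θ0=180°, θ1=90°, e=3]
t=2 extend(-1) ⇒ [θ0=180°, θ1=90°, e=2]
t=3 extend(-1) ⇒ [θ0=180°, θ1=90°, e=1]
t=4 extend(-1) ⇒ [θ0=180°, θ1=90°, e=0]
minimal: 4 command(s), checked below 4.

rotate(0, -90), extend(-1), extend(-1), extend(-1)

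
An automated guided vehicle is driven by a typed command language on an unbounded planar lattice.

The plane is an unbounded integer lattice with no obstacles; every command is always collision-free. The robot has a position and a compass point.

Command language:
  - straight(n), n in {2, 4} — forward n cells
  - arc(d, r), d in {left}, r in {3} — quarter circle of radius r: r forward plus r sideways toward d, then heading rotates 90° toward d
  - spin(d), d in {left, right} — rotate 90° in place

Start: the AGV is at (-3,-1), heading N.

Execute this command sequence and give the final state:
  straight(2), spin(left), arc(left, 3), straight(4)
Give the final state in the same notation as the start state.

initial: at (-3,-1), heading N
1. straight(2) → at (-3,1), heading N
2. spin(left) → at (-3,1), heading W
3. arc(left, 3) → at (-6,-2), heading S
4. straight(4) → at (-6,-6), heading S

at (-6,-6), heading S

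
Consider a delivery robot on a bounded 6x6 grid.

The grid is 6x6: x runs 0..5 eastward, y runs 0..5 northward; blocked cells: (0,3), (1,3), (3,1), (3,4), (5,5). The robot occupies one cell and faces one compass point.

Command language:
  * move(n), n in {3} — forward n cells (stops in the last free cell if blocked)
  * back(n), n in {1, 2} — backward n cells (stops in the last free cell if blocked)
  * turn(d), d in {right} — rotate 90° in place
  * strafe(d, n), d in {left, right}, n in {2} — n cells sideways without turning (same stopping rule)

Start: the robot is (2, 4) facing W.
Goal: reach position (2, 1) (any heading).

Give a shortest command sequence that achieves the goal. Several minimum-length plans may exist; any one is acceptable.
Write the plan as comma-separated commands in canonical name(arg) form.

strafe(left, 2), turn(right), back(1)

start: (2, 4) facing W
step 1 (strafe(left, 2)): (2, 2) facing W
step 2 (turn(right)): (2, 2) facing N
step 3 (back(1)): (2, 1) facing N
nothing shorter than 3 reaches the goal.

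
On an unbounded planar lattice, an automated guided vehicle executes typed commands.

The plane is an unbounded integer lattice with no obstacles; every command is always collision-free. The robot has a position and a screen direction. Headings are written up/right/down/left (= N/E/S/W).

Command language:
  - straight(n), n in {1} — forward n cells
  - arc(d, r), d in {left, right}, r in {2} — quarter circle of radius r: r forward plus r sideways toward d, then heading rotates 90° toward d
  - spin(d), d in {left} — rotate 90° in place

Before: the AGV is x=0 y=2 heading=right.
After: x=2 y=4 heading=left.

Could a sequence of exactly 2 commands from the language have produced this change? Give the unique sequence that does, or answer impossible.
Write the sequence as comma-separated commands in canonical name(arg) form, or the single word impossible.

key: running spin(left) before arc(left, 2) would end elsewhere — order is forced
start: x=0 y=2 heading=right
step 1 (arc(left, 2)): x=2 y=4 heading=up
step 2 (spin(left)): x=2 y=4 heading=left
uniquely the one of 16 2-step routes that fits.

arc(left, 2), spin(left)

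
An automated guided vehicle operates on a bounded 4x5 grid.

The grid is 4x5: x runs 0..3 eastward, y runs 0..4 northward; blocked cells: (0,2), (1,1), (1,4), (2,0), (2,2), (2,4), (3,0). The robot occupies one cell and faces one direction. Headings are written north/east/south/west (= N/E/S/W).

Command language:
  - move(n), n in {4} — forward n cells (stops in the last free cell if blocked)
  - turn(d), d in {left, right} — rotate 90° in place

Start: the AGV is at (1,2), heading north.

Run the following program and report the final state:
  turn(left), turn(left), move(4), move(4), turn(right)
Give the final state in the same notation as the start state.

at (1,2), heading west

begin: at (1,2), heading north
t=1 turn(left) ⇒ at (1,2), heading west
t=2 turn(left) ⇒ at (1,2), heading south
t=3 move(4) ⇒ at (1,2), heading south
t=4 move(4) ⇒ at (1,2), heading south
t=5 turn(right) ⇒ at (1,2), heading west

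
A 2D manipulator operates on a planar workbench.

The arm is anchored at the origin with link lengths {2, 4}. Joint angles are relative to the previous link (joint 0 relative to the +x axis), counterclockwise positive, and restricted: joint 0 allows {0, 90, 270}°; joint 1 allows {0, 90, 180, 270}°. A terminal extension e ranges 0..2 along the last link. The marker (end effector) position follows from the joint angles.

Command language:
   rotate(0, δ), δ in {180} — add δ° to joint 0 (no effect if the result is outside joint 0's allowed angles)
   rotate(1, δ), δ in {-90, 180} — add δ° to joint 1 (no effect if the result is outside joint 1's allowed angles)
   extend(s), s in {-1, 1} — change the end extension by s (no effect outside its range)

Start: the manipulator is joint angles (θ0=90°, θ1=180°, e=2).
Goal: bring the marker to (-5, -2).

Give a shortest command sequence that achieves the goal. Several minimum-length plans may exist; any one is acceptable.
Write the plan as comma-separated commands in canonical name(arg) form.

extend(-1), rotate(0, 180), rotate(1, 180), rotate(1, -90)

initial: joint angles (θ0=90°, θ1=180°, e=2)
[1] after extend(-1): joint angles (θ0=90°, θ1=180°, e=1)
[2] after rotate(0, 180): joint angles (θ0=270°, θ1=180°, e=1)
[3] after rotate(1, 180): joint angles (θ0=270°, θ1=0°, e=1)
[4] after rotate(1, -90): joint angles (θ0=270°, θ1=270°, e=1)
shorter routes all fall short; 4 is best.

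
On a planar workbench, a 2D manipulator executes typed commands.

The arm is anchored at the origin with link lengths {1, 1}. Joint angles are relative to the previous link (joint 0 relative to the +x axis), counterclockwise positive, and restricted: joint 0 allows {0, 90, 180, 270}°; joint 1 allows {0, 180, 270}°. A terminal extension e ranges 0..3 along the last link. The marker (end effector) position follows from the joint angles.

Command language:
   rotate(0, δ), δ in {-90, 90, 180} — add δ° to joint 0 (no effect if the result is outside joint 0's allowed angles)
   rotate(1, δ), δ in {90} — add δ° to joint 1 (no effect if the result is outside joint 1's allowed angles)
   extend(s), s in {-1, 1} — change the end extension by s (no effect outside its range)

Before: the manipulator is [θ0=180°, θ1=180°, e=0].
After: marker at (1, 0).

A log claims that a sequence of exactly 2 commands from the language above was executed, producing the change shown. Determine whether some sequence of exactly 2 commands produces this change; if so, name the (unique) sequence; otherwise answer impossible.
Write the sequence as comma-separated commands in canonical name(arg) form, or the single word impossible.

extend(-1), extend(1)

key: running extend(1) before extend(-1) would end elsewhere — order is forced
initial: [θ0=180°, θ1=180°, e=0]
[1] after extend(-1): [θ0=180°, θ1=180°, e=0]
[2] after extend(1): [θ0=180°, θ1=180°, e=1]
uniquely the one of 36 2-step routes that fits.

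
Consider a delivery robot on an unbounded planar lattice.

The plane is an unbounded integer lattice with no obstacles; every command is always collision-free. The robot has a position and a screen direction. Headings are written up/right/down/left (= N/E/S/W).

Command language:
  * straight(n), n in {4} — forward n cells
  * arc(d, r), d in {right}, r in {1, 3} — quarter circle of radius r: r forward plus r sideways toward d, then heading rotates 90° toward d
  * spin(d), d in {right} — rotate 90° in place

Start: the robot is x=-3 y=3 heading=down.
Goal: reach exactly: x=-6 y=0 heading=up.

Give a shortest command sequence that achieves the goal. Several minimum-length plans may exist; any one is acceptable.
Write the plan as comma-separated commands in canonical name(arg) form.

arc(right, 3), spin(right)

start: x=-3 y=3 heading=down
[1] after arc(right, 3): x=-6 y=0 heading=left
[2] after spin(right): x=-6 y=0 heading=up
shorter routes all fall short; 2 is best.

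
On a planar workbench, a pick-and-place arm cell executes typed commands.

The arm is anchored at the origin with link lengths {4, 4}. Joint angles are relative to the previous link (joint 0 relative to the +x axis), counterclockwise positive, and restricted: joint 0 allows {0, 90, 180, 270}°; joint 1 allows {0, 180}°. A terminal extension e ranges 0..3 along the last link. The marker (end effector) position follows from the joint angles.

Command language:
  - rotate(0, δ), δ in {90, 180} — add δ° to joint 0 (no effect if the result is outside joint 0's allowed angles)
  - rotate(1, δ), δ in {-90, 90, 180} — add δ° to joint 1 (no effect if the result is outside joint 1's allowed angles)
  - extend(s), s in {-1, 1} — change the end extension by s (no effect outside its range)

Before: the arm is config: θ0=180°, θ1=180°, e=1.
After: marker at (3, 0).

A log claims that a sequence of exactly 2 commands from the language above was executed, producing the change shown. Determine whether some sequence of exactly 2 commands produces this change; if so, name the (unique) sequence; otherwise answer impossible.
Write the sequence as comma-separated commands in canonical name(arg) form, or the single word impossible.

extend(1), extend(1)

t0: config: θ0=180°, θ1=180°, e=1
[1] after extend(1): config: θ0=180°, θ1=180°, e=2
[2] after extend(1): config: θ0=180°, θ1=180°, e=3
uniquely the one of 49 2-step routes that fits.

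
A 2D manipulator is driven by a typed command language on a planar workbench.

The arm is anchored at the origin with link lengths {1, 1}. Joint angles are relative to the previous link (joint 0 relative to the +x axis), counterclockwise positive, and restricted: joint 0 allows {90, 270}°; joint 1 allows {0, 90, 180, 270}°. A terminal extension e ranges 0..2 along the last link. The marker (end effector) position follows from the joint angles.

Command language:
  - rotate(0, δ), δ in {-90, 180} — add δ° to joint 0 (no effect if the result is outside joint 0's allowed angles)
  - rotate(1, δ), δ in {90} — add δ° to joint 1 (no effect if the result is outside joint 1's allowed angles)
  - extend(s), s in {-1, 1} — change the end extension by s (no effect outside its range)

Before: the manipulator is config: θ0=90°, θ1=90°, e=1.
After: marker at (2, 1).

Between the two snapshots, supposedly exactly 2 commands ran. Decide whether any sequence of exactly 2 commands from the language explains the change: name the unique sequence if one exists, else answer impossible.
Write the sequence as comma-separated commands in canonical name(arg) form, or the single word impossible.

rotate(1, 90), rotate(1, 90)

t0: config: θ0=90°, θ1=90°, e=1
[1] after rotate(1, 90): config: θ0=90°, θ1=180°, e=1
[2] after rotate(1, 90): config: θ0=90°, θ1=270°, e=1
no rival 2-sequence matches.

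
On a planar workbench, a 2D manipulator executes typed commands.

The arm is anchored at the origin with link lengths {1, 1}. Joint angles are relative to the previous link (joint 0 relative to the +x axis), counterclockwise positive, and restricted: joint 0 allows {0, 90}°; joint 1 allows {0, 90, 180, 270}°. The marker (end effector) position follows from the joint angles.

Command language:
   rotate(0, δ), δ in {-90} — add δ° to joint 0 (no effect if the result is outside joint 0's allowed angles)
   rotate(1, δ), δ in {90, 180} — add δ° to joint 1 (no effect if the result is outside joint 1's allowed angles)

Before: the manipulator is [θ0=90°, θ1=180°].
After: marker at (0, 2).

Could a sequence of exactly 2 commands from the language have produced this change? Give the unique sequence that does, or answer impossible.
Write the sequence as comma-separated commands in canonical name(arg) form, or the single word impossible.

initial: [θ0=90°, θ1=180°]
step 1 (rotate(1, 90)): [θ0=90°, θ1=270°]
step 2 (rotate(1, 90)): [θ0=90°, θ1=0°]
all 9 alternatives checked — unique.

rotate(1, 90), rotate(1, 90)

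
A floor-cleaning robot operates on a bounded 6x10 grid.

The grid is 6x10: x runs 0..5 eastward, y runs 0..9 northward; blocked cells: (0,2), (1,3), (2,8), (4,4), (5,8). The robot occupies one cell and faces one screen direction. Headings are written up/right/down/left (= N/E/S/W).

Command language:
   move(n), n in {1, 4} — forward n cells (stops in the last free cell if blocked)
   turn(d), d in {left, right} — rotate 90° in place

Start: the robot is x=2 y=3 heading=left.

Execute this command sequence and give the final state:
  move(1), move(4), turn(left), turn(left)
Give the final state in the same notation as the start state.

begin: x=2 y=3 heading=left
[1] after move(1): x=2 y=3 heading=left
[2] after move(4): x=2 y=3 heading=left
[3] after turn(left): x=2 y=3 heading=down
[4] after turn(left): x=2 y=3 heading=right

x=2 y=3 heading=right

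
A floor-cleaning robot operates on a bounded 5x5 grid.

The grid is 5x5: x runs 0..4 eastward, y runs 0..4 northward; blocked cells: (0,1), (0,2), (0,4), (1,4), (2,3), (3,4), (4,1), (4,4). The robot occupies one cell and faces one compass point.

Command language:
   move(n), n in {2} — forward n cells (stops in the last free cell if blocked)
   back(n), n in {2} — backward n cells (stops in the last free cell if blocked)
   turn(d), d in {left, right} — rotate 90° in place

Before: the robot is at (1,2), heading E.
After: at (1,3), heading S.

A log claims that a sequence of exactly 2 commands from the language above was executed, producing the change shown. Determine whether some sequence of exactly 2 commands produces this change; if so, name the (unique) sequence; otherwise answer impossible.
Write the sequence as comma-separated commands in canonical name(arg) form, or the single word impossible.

turn(right), back(2)

key: cell and facing (now S) both changed — the 2 commands mix motion and turning
from: at (1,2), heading E
1. turn(right) → at (1,2), heading S
2. back(2) → at (1,3), heading S
all 16 alternatives checked — unique.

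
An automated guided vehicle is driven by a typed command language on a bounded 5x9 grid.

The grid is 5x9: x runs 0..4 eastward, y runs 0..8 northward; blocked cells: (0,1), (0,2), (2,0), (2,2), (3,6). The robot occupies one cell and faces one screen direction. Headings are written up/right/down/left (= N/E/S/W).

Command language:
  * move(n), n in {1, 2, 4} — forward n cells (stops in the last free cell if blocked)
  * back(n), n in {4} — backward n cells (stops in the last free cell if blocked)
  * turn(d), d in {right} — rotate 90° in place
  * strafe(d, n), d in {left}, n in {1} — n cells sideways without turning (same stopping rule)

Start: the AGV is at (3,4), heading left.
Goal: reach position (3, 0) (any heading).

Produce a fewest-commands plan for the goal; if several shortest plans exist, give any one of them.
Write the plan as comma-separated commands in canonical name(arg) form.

turn(right), back(4)

initial: at (3,4), heading left
step 1 (turn(right)): at (3,4), heading up
step 2 (back(4)): at (3,0), heading up
nothing shorter than 2 reaches the goal.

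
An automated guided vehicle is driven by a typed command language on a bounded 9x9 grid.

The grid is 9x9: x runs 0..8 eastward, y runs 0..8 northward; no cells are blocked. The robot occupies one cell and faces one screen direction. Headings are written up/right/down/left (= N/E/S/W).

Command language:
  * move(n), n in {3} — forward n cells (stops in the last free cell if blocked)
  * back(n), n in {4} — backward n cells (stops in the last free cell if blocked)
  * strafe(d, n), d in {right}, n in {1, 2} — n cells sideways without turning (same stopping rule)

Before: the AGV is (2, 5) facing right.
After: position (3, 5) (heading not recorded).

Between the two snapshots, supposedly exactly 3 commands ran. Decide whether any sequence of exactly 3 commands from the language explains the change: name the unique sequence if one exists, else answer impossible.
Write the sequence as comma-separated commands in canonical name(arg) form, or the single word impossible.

back(4), back(4), move(3)

key: the first back(4) runs into the grid edge before its full distance
t0: (2, 5) facing right
t=1 back(4) ⇒ (0, 5) facing right
t=2 back(4) ⇒ (0, 5) facing right
t=3 move(3) ⇒ (3, 5) facing right
no rival 3-sequence matches.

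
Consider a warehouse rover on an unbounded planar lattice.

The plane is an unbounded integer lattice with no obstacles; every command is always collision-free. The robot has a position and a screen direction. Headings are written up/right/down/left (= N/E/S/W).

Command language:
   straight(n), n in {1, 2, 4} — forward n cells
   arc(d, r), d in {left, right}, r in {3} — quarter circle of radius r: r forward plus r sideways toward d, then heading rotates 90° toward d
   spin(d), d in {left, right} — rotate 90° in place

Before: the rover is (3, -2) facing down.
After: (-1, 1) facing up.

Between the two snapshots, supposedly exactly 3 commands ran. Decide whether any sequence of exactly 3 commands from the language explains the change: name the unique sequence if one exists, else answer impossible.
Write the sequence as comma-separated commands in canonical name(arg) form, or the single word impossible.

spin(right), straight(1), arc(right, 3)

key: running arc(right, 3) before spin(right) would end elsewhere — order is forced
begin: (3, -2) facing down
[1] after spin(right): (3, -2) facing left
[2] after straight(1): (2, -2) facing left
[3] after arc(right, 3): (-1, 1) facing up
no rival 3-sequence matches.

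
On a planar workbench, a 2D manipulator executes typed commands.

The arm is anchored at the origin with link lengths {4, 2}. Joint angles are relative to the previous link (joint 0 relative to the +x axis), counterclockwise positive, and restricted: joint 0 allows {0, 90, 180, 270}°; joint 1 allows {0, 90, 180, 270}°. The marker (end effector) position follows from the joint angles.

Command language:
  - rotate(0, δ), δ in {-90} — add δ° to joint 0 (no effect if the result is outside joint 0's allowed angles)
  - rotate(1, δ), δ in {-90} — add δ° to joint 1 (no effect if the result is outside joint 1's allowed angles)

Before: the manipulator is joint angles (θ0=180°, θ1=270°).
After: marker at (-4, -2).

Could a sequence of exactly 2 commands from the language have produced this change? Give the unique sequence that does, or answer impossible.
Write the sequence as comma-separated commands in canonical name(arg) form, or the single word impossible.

start: joint angles (θ0=180°, θ1=270°)
1. rotate(1, -90) → joint angles (θ0=180°, θ1=180°)
2. rotate(1, -90) → joint angles (θ0=180°, θ1=90°)
no rival 2-sequence matches.

rotate(1, -90), rotate(1, -90)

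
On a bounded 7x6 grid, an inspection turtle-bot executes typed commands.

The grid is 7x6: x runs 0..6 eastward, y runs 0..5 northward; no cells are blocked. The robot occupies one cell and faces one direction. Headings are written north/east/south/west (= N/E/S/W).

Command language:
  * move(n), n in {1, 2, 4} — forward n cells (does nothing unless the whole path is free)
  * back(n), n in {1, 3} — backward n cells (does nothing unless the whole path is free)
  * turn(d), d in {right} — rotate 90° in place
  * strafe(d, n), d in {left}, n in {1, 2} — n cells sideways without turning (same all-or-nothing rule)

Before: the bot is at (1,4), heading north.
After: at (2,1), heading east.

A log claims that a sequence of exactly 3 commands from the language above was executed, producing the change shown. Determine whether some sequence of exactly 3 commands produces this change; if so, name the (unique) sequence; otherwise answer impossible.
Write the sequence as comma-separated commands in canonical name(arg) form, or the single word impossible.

back(3), turn(right), move(1)

key: order matters: swapping back(3) and move(1) lands elsewhere
start: at (1,4), heading north
[1] after back(3): at (1,1), heading north
[2] after turn(right): at (1,1), heading east
[3] after move(1): at (2,1), heading east
all 512 alternatives checked — unique.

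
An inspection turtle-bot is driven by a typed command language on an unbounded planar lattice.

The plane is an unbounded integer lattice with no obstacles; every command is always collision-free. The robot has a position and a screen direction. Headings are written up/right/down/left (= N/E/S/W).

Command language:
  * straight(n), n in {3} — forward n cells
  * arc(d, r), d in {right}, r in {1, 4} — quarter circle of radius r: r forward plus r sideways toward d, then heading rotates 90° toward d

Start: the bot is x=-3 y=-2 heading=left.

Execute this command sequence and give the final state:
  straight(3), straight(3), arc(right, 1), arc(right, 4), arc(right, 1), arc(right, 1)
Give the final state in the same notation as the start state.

x=-6 y=1 heading=left

start: x=-3 y=-2 heading=left
step 1 (straight(3)): x=-6 y=-2 heading=left
step 2 (straight(3)): x=-9 y=-2 heading=left
step 3 (arc(right, 1)): x=-10 y=-1 heading=up
step 4 (arc(right, 4)): x=-6 y=3 heading=right
step 5 (arc(right, 1)): x=-5 y=2 heading=down
step 6 (arc(right, 1)): x=-6 y=1 heading=left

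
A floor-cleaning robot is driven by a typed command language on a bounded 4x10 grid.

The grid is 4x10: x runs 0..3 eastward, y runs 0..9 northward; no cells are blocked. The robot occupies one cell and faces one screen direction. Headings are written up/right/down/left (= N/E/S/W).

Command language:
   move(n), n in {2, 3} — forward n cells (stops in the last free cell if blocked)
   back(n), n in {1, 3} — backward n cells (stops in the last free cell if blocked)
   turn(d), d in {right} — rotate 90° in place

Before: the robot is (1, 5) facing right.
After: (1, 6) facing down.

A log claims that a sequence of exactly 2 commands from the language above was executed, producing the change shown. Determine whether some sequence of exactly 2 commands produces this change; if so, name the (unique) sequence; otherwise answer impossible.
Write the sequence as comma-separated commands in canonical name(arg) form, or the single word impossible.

turn(right), back(1)

key: position moved to (1,6) AND the heading swung to S — translation plus rotation needed
start: (1, 5) facing right
t=1 turn(right) ⇒ (1, 5) facing down
t=2 back(1) ⇒ (1, 6) facing down
uniquely the one of 25 2-step routes that fits.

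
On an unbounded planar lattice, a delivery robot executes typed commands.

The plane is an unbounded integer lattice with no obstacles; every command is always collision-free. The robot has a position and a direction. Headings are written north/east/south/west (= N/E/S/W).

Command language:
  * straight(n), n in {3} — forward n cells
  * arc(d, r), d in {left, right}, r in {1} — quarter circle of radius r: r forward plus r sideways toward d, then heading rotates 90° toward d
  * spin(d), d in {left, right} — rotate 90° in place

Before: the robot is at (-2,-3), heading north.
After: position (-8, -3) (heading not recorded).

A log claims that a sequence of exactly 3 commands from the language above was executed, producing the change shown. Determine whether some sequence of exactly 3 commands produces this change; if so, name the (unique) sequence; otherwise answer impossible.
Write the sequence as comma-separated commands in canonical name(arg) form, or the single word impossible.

spin(left), straight(3), straight(3)

key: running straight(3) before spin(left) would end elsewhere — order is forced
begin: at (-2,-3), heading north
[1] after spin(left): at (-2,-3), heading west
[2] after straight(3): at (-5,-3), heading west
[3] after straight(3): at (-8,-3), heading west
all 125 alternatives checked — unique.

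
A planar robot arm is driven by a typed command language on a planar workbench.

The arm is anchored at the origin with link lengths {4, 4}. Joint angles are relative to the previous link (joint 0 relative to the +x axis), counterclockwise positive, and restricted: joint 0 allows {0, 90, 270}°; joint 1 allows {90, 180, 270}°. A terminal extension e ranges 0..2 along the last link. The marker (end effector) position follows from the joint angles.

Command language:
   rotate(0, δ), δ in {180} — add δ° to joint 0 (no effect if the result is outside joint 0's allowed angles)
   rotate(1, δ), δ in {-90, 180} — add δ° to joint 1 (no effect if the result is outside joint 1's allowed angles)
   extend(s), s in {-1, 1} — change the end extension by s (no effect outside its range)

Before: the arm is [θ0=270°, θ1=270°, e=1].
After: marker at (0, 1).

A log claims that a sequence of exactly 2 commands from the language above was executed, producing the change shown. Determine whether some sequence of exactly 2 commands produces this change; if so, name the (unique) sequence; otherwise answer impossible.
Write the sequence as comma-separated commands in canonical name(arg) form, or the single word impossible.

key: order matters: swapping rotate(1, -90) and rotate(1, 180) lands elsewhere
initial: [θ0=270°, θ1=270°, e=1]
[1] after rotate(1, -90): [θ0=270°, θ1=180°, e=1]
[2] after rotate(1, 180): [θ0=270°, θ1=180°, e=1]
uniquely the one of 25 2-step routes that fits.

rotate(1, -90), rotate(1, 180)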